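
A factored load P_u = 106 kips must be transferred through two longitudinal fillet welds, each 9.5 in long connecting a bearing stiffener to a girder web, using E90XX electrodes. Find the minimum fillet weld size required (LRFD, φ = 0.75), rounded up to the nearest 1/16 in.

w = 1/4 in

E90XX → F_EXX = 90 ksi.
Total weld length L = 19 in.
Required throat t_e = P_u / (φ × 0.6 F_EXX × L) = 106 / (0.75 × 0.6 × 90 × 19) = 0.1378 in.
Required leg w = t_e / 0.707 = 0.1948 in → use 1/4 in.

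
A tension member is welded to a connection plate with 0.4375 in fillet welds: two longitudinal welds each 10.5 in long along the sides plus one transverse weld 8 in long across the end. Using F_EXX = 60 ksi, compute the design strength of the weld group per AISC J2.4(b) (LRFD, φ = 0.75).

φR_n ≈ 249 kip

t_e = 0.707 × 0.4375 = 0.3093 in.
R_nwl = 0.6 × 60 × 0.3093 × 21 = 233.8 kip (longitudinal, 2 welds).
R_nwt = 0.6 × 60 × 0.3093 × 8 = 89.08 kip (transverse, base value).
(i) R_nwl + R_nwt = 322.9 kip; (ii) 0.85 R_nwl + 1.5 R_nwt = 332.4 kip.
R_n = max = 332.4 kip [governs: (ii)]; φR_n = 249.3 kip.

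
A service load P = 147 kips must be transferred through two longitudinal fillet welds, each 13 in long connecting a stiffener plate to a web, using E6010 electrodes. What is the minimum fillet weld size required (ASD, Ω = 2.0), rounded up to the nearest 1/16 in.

w = 1/2 in

E60XX → F_EXX = 60 ksi.
Total weld length L = 26 in.
Required throat t_e = P × Ω / (0.6 F_EXX × L) = 147 × 2.0 / (0.6 × 60 × 26) = 0.3141 in.
Required leg w = t_e / 0.707 = 0.4443 in → use 1/2 in.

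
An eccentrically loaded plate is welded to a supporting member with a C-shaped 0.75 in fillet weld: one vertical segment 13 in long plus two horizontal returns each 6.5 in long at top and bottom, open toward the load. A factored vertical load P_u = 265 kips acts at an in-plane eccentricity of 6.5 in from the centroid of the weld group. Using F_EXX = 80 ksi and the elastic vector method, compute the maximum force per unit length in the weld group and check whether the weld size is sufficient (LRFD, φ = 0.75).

f_max ≈ 24.1 kip/in; NOT adequate

Total weld length L_w = 26 in. Treat welds as unit-width lines.
Centroid: x̄ = 2×6.5×3.25 / 26 = 1.625 in from the vertical weld.
Polar moment about centroid: J = I_x + I_y = [13³/12 + 2×6.5×6.5²] + [13×1.625² + 2(6.5³/12 + 6.5×1.625²)] = 846.8 in³.
Direct shear f_v = P/L_w = 265 / 26 = 10.19 kip/in (vertical).
Torsion M = P·e = 265 × 6.5 = 1722.5 kip·in.
Critical point at (x, y) = (4.875, 6.5) from centroid. f_tx = M·y/J = 13.22 kip/in; f_ty = M·x/J = 9.917 kip/in.
Resultant f_max = √[f_tx² + (f_v + f_ty)²] = √[13.22² + (10.19 + 9.917)²] = 24.07 kip/in.
Capacity per unit length: φr_n = 0.75 × 0.6 × 80 × (0.707 × 0.75) = 19.09 kip/in.
24.07 > 19.09 → NOT adequate.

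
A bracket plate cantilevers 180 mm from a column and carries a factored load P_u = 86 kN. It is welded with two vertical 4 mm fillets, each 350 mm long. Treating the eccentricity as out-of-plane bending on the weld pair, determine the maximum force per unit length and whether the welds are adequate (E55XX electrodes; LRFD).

E55XX → F_EXX = 550 MPa.
L_w = 2 × 350 = 700 mm; section modulus (unit throat) S = 2 × L²/6 = 40830 mm².
Direct shear f_v = P/L_w = 86×10³/700 = 122.9 N/mm.
Moment M = P × e = 86×10³ × 180 = 15480000 N·mm; bending f_b = M/S = 379.1 N/mm.
f_max = √(f_v² + f_b²) = √(122.9² + 379.1²) = 398.5 N/mm.
φr_n = 0.75 × 0.6 × 550 × (0.707 × 4) = 699.9 N/mm → adequate.

f_max ≈ 399 N/mm; adequate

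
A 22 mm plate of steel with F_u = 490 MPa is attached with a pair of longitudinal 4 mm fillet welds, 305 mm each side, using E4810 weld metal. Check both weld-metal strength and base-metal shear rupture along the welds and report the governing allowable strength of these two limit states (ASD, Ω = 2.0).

E48XX → F_EXX = 480 MPa.
t_e = 0.707 × 4 = 2.828 mm; L = 610 mm.
Weld metal: R_n/Ω = (1/2.0) × 0.6 × 480 × 2.828 × 610 × 10⁻³ = 248.4 kN.
Base metal (shear rupture): R_n/Ω = (1/2.0) × 0.6 × 490 × 22 × 610 × 10⁻³ = 1973 kN.
Governing: weld metal.

R_n/Ω ≈ 248 kN (weld metal governs)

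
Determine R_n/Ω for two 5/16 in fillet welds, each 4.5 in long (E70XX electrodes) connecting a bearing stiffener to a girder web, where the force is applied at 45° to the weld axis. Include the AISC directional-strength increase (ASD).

R_n/Ω ≈ 54.2 kip

E70XX → F_EXX = 70 ksi.
t_e = 0.707 × 0.3125 = 0.2209 in; A_we = 0.2209 × 9 = 1.988 in².
Directional factor: 1.0 + 0.5 sin^1.5(45°) = 1.297.
F_nw = 0.6 × 70 × 1.297 = 54.49 ksi.
R_n/Ω = (54.49 × 1.988) / 2.0 = 54.17 kip.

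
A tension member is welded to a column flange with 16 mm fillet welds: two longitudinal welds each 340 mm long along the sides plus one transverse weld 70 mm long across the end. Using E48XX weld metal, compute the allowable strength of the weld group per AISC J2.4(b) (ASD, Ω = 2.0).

R_n/Ω ≈ 1220 kN

E48XX → F_EXX = 480 MPa.
t_e = 0.707 × 16 = 11.31 mm.
R_nwl = 0.6 × 480 × 11.31 × 680 × 10⁻³ = 2215 kN (longitudinal, 2 welds).
R_nwt = 0.6 × 480 × 11.31 × 70 × 10⁻³ = 228 kN (transverse, base value).
(i) R_nwl + R_nwt = 2443 kN; (ii) 0.85 R_nwl + 1.5 R_nwt = 2225 kN.
R_n = max = 2443 kN [governs: (i)]; R_n/Ω = 1222 kN.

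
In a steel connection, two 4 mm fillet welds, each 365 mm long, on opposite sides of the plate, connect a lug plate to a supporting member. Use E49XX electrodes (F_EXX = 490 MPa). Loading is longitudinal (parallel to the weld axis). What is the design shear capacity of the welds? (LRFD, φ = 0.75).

φR_n ≈ 455 kN

Effective throat t_e = 0.707 × 4 = 2.828 mm.
Total length L = 730 mm; A_we = 2.828 × 730 = 2064 mm².
F_nw = 0.6 F_EXX = 0.6 × 490 = 294 MPa.
φR_n = 0.75 × 294 × 2064 × 10⁻³ = 455.2 kN.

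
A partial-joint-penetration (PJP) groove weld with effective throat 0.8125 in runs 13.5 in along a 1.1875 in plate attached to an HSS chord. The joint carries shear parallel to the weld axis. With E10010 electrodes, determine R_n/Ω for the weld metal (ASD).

E100XX → F_EXX = 100 ksi.
Effective throat (given) t_e = 0.8125 in.
A_we = 0.8125 × 13.5 = 10.97 in².
F_nw = 0.6 F_EXX = 60 ksi.
R_n/Ω = (60 × 10.97) / 2.0 = 329.1 kips.

R_n/Ω ≈ 329 kips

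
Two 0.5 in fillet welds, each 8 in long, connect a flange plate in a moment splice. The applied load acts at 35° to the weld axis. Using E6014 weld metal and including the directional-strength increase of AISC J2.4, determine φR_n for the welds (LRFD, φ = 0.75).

φR_n ≈ 186 kips

E60XX → F_EXX = 60 ksi.
t_e = 0.707 × 0.5 = 0.3535 in; A_we = 0.3535 × 16 = 5.656 in².
Directional factor: 1.0 + 0.5 sin^1.5(35°) = 1.217.
F_nw = 0.6 × 60 × 1.217 = 43.82 ksi.
φR_n = 0.75 × 43.82 × 5.656 = 185.9 kips.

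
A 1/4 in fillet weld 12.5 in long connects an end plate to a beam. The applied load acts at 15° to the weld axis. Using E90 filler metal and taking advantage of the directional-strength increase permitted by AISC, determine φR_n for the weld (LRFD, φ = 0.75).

φR_n ≈ 95.4 kips

E90XX → F_EXX = 90 ksi.
t_e = 0.707 × 0.25 = 0.1767 in; A_we = 0.1767 × 12.5 = 2.209 in².
Directional factor: 1.0 + 0.5 sin^1.5(15°) = 1.066.
F_nw = 0.6 × 90 × 1.066 = 57.56 ksi.
φR_n = 0.75 × 57.56 × 2.209 = 95.37 kips.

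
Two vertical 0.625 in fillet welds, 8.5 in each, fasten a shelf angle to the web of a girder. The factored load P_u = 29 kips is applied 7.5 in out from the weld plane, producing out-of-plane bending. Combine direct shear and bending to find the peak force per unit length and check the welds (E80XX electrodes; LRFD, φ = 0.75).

E80XX → F_EXX = 80 ksi.
L_w = 2 × 8.5 = 17 in; section modulus (unit throat) S = 2 × L²/6 = 24.08 in².
Direct shear f_v = P/L_w = 29/17 = 1.706 kip/in.
Moment M = P × e = 29 × 7.5 = 217.5 kip·in; bending f_b = M/S = 9.031 kip/in.
f_max = √(f_v² + f_b²) = √(1.706² + 9.031²) = 9.191 kip/in.
φr_n = 0.75 × 0.6 × 80 × (0.707 × 0.625) = 15.91 kip/in → adequate.

f_max ≈ 9.19 kip/in; adequate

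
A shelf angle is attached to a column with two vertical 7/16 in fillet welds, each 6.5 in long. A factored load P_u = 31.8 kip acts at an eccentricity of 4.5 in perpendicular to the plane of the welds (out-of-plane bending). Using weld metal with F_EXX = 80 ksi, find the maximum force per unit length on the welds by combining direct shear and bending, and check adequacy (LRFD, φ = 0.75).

L_w = 2 × 6.5 = 13 in; section modulus (unit throat) S = 2 × L²/6 = 14.08 in².
Direct shear f_v = P/L_w = 31.8/13 = 2.446 kip/in.
Moment M = P × e = 31.8 × 4.5 = 143.1 kip·in; bending f_b = M/S = 10.16 kip/in.
f_max = √(f_v² + f_b²) = √(2.446² + 10.16²) = 10.45 kip/in.
φr_n = 0.75 × 0.6 × 80 × (0.707 × 0.4375) = 11.14 kip/in → adequate.

f_max ≈ 10.5 kip/in; adequate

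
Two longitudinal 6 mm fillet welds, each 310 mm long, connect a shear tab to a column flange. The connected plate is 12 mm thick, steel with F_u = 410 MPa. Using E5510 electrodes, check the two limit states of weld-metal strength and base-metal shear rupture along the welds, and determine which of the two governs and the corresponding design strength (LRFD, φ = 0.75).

φR_n ≈ 651 kN (weld metal governs)

E55XX → F_EXX = 550 MPa.
t_e = 0.707 × 6 = 4.242 mm; L = 620 mm.
Weld metal: φR_n = 0.75 × 0.6 × 550 × 4.242 × 620 × 10⁻³ = 650.9 kN.
Base metal (shear rupture): φR_n = 0.75 × 0.6 × 410 × 12 × 620 × 10⁻³ = 1373 kN.
Governing: weld metal.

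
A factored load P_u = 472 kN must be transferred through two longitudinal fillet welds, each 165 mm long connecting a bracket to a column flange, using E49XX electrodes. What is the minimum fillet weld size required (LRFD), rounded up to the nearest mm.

E49XX → F_EXX = 490 MPa.
Total weld length L = 330 mm.
Required throat t_e = P_u / (φ × 0.6 F_EXX × L) = 472 / (0.75 × 0.6 × 490 × 330 × 10⁻³) = 6.487 mm.
Required leg w = t_e / 0.707 = 9.175 mm → use 10 mm.

w = 10 mm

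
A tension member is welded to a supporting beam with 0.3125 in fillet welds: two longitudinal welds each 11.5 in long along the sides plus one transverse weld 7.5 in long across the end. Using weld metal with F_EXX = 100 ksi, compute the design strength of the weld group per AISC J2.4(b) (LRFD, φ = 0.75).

t_e = 0.707 × 0.3125 = 0.2209 in.
R_nwl = 0.6 × 100 × 0.2209 × 23 = 304.9 kips (longitudinal, 2 welds).
R_nwt = 0.6 × 100 × 0.2209 × 7.5 = 99.42 kips (transverse, base value).
(i) R_nwl + R_nwt = 404.3 kips; (ii) 0.85 R_nwl + 1.5 R_nwt = 408.3 kips.
R_n = max = 408.3 kips [governs: (ii)]; φR_n = 306.2 kips.

φR_n ≈ 306 kips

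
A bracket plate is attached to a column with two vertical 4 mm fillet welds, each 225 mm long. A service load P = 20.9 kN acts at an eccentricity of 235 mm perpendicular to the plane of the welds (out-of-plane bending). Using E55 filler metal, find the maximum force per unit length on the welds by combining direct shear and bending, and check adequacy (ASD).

f_max ≈ 295 N/mm; adequate

E55XX → F_EXX = 550 MPa.
L_w = 2 × 225 = 450 mm; section modulus (unit throat) S = 2 × L²/6 = 16880 mm².
Direct shear f_v = P/L_w = 20.9×10³/450 = 46.44 N/mm.
Moment M = P × e = 20.9×10³ × 235 = 4911500 N·mm; bending f_b = M/S = 291.1 N/mm.
f_max = √(f_v² + f_b²) = √(46.44² + 291.1²) = 294.7 N/mm.
r_n/Ω = (1/2.0) × 0.6 × 550 × (0.707 × 4) = 466.6 N/mm → adequate.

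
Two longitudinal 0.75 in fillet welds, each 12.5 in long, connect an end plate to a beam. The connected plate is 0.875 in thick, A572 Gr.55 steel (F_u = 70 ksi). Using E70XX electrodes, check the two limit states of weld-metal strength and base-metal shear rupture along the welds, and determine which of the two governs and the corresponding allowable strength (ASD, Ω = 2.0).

E70XX → F_EXX = 70 ksi.
t_e = 0.707 × 0.75 = 0.5302 in; L = 25 in.
Weld metal: R_n/Ω = (1/2.0) × 0.6 × 70 × 0.5302 × 25 = 278.4 kips.
Base metal (shear rupture): R_n/Ω = (1/2.0) × 0.6 × 70 × 0.875 × 25 = 459.4 kips.
Governing: weld metal.

R_n/Ω ≈ 278 kips (weld metal governs)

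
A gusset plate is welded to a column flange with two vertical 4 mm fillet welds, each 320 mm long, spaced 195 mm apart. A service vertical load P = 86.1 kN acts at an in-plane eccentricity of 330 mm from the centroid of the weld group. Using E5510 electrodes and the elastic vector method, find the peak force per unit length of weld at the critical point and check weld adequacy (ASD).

E55XX → F_EXX = 550 MPa.
Total weld length L_w = 640 mm. Treat welds as unit-width lines.
Polar moment about centroid: J = 2[d³/12 + d(b/2)²] = 2[320³/12 + 320×97.5²] = 11550000 mm³.
Direct shear f_v = P/L_w = 86.1×10³ / 640 = 134.5 N/mm (vertical).
Torsion M = P·e = 86.1×10³ × 330 = 28413000 N·mm.
Critical point at (x, y) = (97.5, 160) from centroid. f_tx = M·y/J = 393.8 N/mm; f_ty = M·x/J = 239.9 N/mm.
Resultant f_max = √[f_tx² + (f_v + f_ty)²] = √[393.8² + (134.5 + 239.9)²] = 543.4 N/mm.
Capacity per unit length: r_n/Ω = (1/2.0) × 0.6 × 550 × (0.707 × 4) = 466.6 N/mm.
543.4 > 466.6 → NOT adequate.

f_max ≈ 543 N/mm; NOT adequate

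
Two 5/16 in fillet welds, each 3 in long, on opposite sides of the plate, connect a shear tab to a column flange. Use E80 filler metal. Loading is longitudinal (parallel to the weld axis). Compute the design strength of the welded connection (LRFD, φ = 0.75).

E80XX → F_EXX = 80 ksi.
Effective throat t_e = 0.707 × 0.3125 = 0.2209 in.
Total length L = 6 in; A_we = 0.2209 × 6 = 1.326 in².
F_nw = 0.6 F_EXX = 0.6 × 80 = 48 ksi.
φR_n = 0.75 × 48 × 1.326 = 47.72 kips.

φR_n ≈ 47.7 kips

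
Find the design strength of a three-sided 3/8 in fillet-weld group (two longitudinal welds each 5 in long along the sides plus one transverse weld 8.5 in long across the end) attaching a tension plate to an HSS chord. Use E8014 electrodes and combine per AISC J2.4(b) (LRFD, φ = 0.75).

E80XX → F_EXX = 80 ksi.
t_e = 0.707 × 0.375 = 0.2651 in.
R_nwl = 0.6 × 80 × 0.2651 × 10 = 127.3 kip (longitudinal, 2 welds).
R_nwt = 0.6 × 80 × 0.2651 × 8.5 = 108.2 kip (transverse, base value).
(i) R_nwl + R_nwt = 235.4 kip; (ii) 0.85 R_nwl + 1.5 R_nwt = 270.4 kip.
R_n = max = 270.4 kip [governs: (ii)]; φR_n = 202.8 kip.

φR_n ≈ 203 kip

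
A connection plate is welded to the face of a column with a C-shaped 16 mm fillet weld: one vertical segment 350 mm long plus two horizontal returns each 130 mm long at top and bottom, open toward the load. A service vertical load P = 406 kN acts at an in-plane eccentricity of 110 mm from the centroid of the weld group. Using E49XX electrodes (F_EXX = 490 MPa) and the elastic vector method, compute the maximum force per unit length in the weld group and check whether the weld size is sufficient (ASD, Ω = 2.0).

f_max ≈ 1200 N/mm; adequate

Total weld length L_w = 610 mm. Treat welds as unit-width lines.
Centroid: x̄ = 2×130×65 / 610 = 27.7 mm from the vertical weld.
Polar moment about centroid: J = I_x + I_y = [350³/12 + 2×130×175²] + [350×27.7² + 2(130³/12 + 130×37.3²)] = 12530000 mm³.
Direct shear f_v = P/L_w = 406×10³ / 610 = 665.6 N/mm (vertical).
Torsion M = P·e = 406×10³ × 110 = 44660000 N·mm.
Critical point at (x, y) = (102.3, 175) from centroid. f_tx = M·y/J = 623.6 N/mm; f_ty = M·x/J = 364.6 N/mm.
Resultant f_max = √[f_tx² + (f_v + f_ty)²] = √[623.6² + (665.6 + 364.6)²] = 1204 N/mm.
Capacity per unit length: r_n/Ω = (1/2.0) × 0.6 × 490 × (0.707 × 16) = 1663 N/mm.
1204 ≤ 1663 → adequate.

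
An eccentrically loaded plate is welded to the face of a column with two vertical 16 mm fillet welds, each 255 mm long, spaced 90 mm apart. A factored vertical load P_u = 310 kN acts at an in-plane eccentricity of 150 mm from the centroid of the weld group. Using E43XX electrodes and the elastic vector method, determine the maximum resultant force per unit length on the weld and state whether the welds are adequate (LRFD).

E43XX → F_EXX = 430 MPa.
Total weld length L_w = 510 mm. Treat welds as unit-width lines.
Polar moment about centroid: J = 2[d³/12 + d(b/2)²] = 2[255³/12 + 255×45²] = 3796000 mm³.
Direct shear f_v = P/L_w = 310×10³ / 510 = 607.8 N/mm (vertical).
Torsion M = P·e = 310×10³ × 150 = 46500000 N·mm.
Critical point at (x, y) = (45, 127.5) from centroid. f_tx = M·y/J = 1562 N/mm; f_ty = M·x/J = 551.2 N/mm.
Resultant f_max = √[f_tx² + (f_v + f_ty)²] = √[1562² + (607.8 + 551.2)²] = 1945 N/mm.
Capacity per unit length: φr_n = 0.75 × 0.6 × 430 × (0.707 × 16) = 2189 N/mm.
1945 ≤ 2189 → adequate.

f_max ≈ 1940 N/mm; adequate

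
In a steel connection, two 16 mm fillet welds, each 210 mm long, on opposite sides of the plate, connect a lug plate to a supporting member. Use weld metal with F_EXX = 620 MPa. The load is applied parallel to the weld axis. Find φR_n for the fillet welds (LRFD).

φR_n ≈ 1330 kN

Effective throat t_e = 0.707 × 16 = 11.31 mm.
Total length L = 420 mm; A_we = 11.31 × 420 = 4751 mm².
F_nw = 0.6 F_EXX = 0.6 × 620 = 372 MPa.
φR_n = 0.75 × 372 × 4751 × 10⁻³ = 1326 kN.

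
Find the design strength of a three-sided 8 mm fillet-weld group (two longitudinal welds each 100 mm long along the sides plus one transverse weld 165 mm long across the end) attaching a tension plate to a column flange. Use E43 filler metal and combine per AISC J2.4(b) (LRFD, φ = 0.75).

φR_n ≈ 457 kN

E43XX → F_EXX = 430 MPa.
t_e = 0.707 × 8 = 5.656 mm.
R_nwl = 0.6 × 430 × 5.656 × 200 × 10⁻³ = 291.8 kN (longitudinal, 2 welds).
R_nwt = 0.6 × 430 × 5.656 × 165 × 10⁻³ = 240.8 kN (transverse, base value).
(i) R_nwl + R_nwt = 532.6 kN; (ii) 0.85 R_nwl + 1.5 R_nwt = 609.2 kN.
R_n = max = 609.2 kN [governs: (ii)]; φR_n = 456.9 kN.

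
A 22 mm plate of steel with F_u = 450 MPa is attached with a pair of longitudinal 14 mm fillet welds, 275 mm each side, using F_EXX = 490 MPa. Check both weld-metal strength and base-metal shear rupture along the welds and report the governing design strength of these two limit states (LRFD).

φR_n ≈ 1200 kN (weld metal governs)

t_e = 0.707 × 14 = 9.898 mm; L = 550 mm.
Weld metal: φR_n = 0.75 × 0.6 × 490 × 9.898 × 550 × 10⁻³ = 1200 kN.
Base metal (shear rupture): φR_n = 0.75 × 0.6 × 450 × 22 × 550 × 10⁻³ = 2450 kN.
Governing: weld metal.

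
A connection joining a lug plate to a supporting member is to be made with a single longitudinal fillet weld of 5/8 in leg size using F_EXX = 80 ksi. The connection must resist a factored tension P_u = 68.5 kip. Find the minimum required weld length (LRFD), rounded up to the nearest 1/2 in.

Throat t_e = 0.707 × 0.625 = 0.4419 in.
φr_n = 0.75 × 0.6 × 80 × 0.4419 = 15.91 kip/in.
L_req = P_u / φr_n = 68.5 / 15.91 = 4.306 in total.
Round up → use L = 4.5 in.

L = 4.5 in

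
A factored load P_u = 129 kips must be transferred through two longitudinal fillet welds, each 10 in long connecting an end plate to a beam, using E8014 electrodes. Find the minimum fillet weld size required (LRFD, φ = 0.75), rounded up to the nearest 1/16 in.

E80XX → F_EXX = 80 ksi.
Total weld length L = 20 in.
Required throat t_e = P_u / (φ × 0.6 F_EXX × L) = 129 / (0.75 × 0.6 × 80 × 20) = 0.1792 in.
Required leg w = t_e / 0.707 = 0.2534 in → use 5/16 in.

w = 5/16 in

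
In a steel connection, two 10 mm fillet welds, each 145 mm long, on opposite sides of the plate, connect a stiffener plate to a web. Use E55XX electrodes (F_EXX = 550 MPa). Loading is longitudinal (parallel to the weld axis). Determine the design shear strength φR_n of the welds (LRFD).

Effective throat t_e = 0.707 × 10 = 7.07 mm.
Total length L = 290 mm; A_we = 7.07 × 290 = 2050 mm².
F_nw = 0.6 F_EXX = 0.6 × 550 = 330 MPa.
φR_n = 0.75 × 330 × 2050 × 10⁻³ = 507.4 kN.

φR_n ≈ 507 kN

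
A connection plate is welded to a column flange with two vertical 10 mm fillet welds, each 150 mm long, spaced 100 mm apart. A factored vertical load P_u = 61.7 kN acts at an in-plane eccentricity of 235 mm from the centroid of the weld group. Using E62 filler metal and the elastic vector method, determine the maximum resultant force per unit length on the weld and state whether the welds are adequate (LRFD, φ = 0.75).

f_max ≈ 1120 N/mm; adequate

E62XX → F_EXX = 620 MPa.
Total weld length L_w = 300 mm. Treat welds as unit-width lines.
Polar moment about centroid: J = 2[d³/12 + d(b/2)²] = 2[150³/12 + 150×50²] = 1312000 mm³.
Direct shear f_v = P/L_w = 61.7×10³ / 300 = 205.7 N/mm (vertical).
Torsion M = P·e = 61.7×10³ × 235 = 14500000 N·mm.
Critical point at (x, y) = (50, 75) from centroid. f_tx = M·y/J = 828.5 N/mm; f_ty = M·x/J = 552.4 N/mm.
Resultant f_max = √[f_tx² + (f_v + f_ty)²] = √[828.5² + (205.7 + 552.4)²] = 1123 N/mm.
Capacity per unit length: φr_n = 0.75 × 0.6 × 620 × (0.707 × 10) = 1973 N/mm.
1123 ≤ 1973 → adequate.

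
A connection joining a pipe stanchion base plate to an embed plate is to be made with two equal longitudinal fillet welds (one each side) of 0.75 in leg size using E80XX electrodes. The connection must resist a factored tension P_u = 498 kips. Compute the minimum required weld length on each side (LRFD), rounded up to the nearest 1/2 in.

L = 13.5 in on each side

E80XX → F_EXX = 80 ksi.
Throat t_e = 0.707 × 0.75 = 0.5302 in.
φr_n = 0.75 × 0.6 × 80 × 0.5302 = 19.09 kips/in.
L_req = P_u / φr_n = 498 / 19.09 = 26.09 in total.
Per side: 26.09 / 2 = 13.04 in.
Round up → use L = 13.5 in on each side.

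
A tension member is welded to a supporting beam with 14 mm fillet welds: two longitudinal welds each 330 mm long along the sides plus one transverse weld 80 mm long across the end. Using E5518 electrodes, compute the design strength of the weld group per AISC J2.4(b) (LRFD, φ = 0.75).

φR_n ≈ 1810 kN

E55XX → F_EXX = 550 MPa.
t_e = 0.707 × 14 = 9.898 mm.
R_nwl = 0.6 × 550 × 9.898 × 660 × 10⁻³ = 2156 kN (longitudinal, 2 welds).
R_nwt = 0.6 × 550 × 9.898 × 80 × 10⁻³ = 261.3 kN (transverse, base value).
(i) R_nwl + R_nwt = 2417 kN; (ii) 0.85 R_nwl + 1.5 R_nwt = 2224 kN.
R_n = max = 2417 kN [governs: (i)]; φR_n = 1813 kN.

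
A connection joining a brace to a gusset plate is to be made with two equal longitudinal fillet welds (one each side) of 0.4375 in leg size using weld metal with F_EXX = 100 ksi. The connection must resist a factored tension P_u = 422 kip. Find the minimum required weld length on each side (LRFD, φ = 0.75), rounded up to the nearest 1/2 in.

Throat t_e = 0.707 × 0.4375 = 0.3093 in.
φr_n = 0.75 × 0.6 × 100 × 0.3093 = 13.92 kip/in.
L_req = P_u / φr_n = 422 / 13.92 = 30.32 in total.
Per side: 30.32 / 2 = 15.16 in.
Round up → use L = 15.5 in on each side.

L = 15.5 in on each side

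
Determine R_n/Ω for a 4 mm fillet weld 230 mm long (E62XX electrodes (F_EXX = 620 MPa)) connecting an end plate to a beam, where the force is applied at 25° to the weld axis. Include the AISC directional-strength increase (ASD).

R_n/Ω ≈ 138 kN

t_e = 0.707 × 4 = 2.828 mm; A_we = 2.828 × 230 = 650.4 mm².
Directional factor: 1.0 + 0.5 sin^1.5(25°) = 1.137.
F_nw = 0.6 × 620 × 1.137 = 423.1 MPa.
R_n/Ω = (423.1 × 650.4) / 2.0 × 10⁻³ = 137.6 kN.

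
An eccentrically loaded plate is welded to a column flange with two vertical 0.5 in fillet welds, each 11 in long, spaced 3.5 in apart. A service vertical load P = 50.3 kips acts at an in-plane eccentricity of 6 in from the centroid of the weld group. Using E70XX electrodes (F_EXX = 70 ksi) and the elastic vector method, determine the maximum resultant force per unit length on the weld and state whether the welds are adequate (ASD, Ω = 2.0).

f_max ≈ 7.06 kip/in; adequate

Total weld length L_w = 22 in. Treat welds as unit-width lines.
Polar moment about centroid: J = 2[d³/12 + d(b/2)²] = 2[11³/12 + 11×1.75²] = 289.2 in³.
Direct shear f_v = P/L_w = 50.3 / 22 = 2.286 kip/in (vertical).
Torsion M = P·e = 50.3 × 6 = 301.8 kip·in.
Critical point at (x, y) = (1.75, 5.5) from centroid. f_tx = M·y/J = 5.739 kip/in; f_ty = M·x/J = 1.826 kip/in.
Resultant f_max = √[f_tx² + (f_v + f_ty)²] = √[5.739² + (2.286 + 1.826)²] = 7.061 kip/in.
Capacity per unit length: r_n/Ω = (1/2.0) × 0.6 × 70 × (0.707 × 0.5) = 7.423 kip/in.
7.061 ≤ 7.423 → adequate.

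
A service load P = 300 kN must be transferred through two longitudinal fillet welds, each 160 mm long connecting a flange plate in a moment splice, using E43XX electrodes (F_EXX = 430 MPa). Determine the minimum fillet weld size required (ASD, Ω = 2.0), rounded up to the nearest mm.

w = 11 mm

Total weld length L = 320 mm.
Required throat t_e = P × Ω / (0.6 F_EXX × L) = 300 × 2.0 / (0.6 × 430 × 320 × 10⁻³) = 7.267 mm.
Required leg w = t_e / 0.707 = 10.28 mm → use 11 mm.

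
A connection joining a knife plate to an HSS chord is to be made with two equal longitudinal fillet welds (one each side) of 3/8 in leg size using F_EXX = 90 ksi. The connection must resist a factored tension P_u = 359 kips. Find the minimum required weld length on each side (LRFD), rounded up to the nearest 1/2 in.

L = 17 in on each side

Throat t_e = 0.707 × 0.375 = 0.2651 in.
φr_n = 0.75 × 0.6 × 90 × 0.2651 = 10.74 kips/in.
L_req = P_u / φr_n = 359 / 10.74 = 33.43 in total.
Per side: 33.43 / 2 = 16.72 in.
Round up → use L = 17 in on each side.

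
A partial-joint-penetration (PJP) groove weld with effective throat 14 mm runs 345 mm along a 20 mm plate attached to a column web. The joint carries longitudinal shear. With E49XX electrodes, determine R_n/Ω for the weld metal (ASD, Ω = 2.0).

E49XX → F_EXX = 490 MPa.
Effective throat (given) t_e = 14 mm.
A_we = 14 × 345 = 4830 mm².
F_nw = 0.6 F_EXX = 294 MPa.
R_n/Ω = (294 × 4830) / 2.0 × 10⁻³ = 710 kN.

R_n/Ω ≈ 710 kN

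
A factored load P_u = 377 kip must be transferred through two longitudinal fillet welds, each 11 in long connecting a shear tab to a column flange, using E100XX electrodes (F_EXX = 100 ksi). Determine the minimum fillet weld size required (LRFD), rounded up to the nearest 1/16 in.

w = 9/16 in

Total weld length L = 22 in.
Required throat t_e = P_u / (φ × 0.6 F_EXX × L) = 377 / (0.75 × 0.6 × 100 × 22) = 0.3808 in.
Required leg w = t_e / 0.707 = 0.5386 in → use 9/16 in.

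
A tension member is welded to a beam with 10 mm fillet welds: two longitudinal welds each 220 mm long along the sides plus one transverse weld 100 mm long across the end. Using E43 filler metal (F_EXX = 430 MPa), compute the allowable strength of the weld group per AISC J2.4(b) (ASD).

R_n/Ω ≈ 492 kN

t_e = 0.707 × 10 = 7.07 mm.
R_nwl = 0.6 × 430 × 7.07 × 440 × 10⁻³ = 802.6 kN (longitudinal, 2 welds).
R_nwt = 0.6 × 430 × 7.07 × 100 × 10⁻³ = 182.4 kN (transverse, base value).
(i) R_nwl + R_nwt = 985 kN; (ii) 0.85 R_nwl + 1.5 R_nwt = 955.8 kN.
R_n = max = 985 kN [governs: (i)]; R_n/Ω = 492.5 kN.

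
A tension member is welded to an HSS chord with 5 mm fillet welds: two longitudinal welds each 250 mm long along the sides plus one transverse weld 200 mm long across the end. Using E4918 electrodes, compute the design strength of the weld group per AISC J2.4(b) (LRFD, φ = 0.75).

E49XX → F_EXX = 490 MPa.
t_e = 0.707 × 5 = 3.535 mm.
R_nwl = 0.6 × 490 × 3.535 × 500 × 10⁻³ = 519.6 kN (longitudinal, 2 welds).
R_nwt = 0.6 × 490 × 3.535 × 200 × 10⁻³ = 207.9 kN (transverse, base value).
(i) R_nwl + R_nwt = 727.5 kN; (ii) 0.85 R_nwl + 1.5 R_nwt = 753.5 kN.
R_n = max = 753.5 kN [governs: (ii)]; φR_n = 565.1 kN.

φR_n ≈ 565 kN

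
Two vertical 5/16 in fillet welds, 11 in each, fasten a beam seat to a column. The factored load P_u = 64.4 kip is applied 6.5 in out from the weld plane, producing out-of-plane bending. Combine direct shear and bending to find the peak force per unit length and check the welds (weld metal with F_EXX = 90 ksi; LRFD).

L_w = 2 × 11 = 22 in; section modulus (unit throat) S = 2 × L²/6 = 40.33 in².
Direct shear f_v = P/L_w = 64.4/22 = 2.927 kip/in.
Moment M = P × e = 64.4 × 6.5 = 418.6 kip·in; bending f_b = M/S = 10.38 kip/in.
f_max = √(f_v² + f_b²) = √(2.927² + 10.38²) = 10.78 kip/in.
φr_n = 0.75 × 0.6 × 90 × (0.707 × 0.3125) = 8.948 kip/in → NOT adequate.

f_max ≈ 10.8 kip/in; NOT adequate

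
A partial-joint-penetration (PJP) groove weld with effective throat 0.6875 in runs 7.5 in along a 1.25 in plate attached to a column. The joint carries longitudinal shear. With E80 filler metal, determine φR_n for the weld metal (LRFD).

E80XX → F_EXX = 80 ksi.
Effective throat (given) t_e = 0.6875 in.
A_we = 0.6875 × 7.5 = 5.156 in².
F_nw = 0.6 F_EXX = 48 ksi.
φR_n = 0.75 × 48 × 5.156 = 185.6 kips.

φR_n ≈ 186 kips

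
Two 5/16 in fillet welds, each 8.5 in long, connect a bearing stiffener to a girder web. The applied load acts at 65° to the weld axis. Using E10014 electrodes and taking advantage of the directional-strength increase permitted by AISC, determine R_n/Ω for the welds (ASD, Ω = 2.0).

E100XX → F_EXX = 100 ksi.
t_e = 0.707 × 0.3125 = 0.2209 in; A_we = 0.2209 × 17 = 3.756 in².
Directional factor: 1.0 + 0.5 sin^1.5(65°) = 1.431.
F_nw = 0.6 × 100 × 1.431 = 85.88 ksi.
R_n/Ω = (85.88 × 3.756) / 2.0 = 161.3 kips.

R_n/Ω ≈ 161 kips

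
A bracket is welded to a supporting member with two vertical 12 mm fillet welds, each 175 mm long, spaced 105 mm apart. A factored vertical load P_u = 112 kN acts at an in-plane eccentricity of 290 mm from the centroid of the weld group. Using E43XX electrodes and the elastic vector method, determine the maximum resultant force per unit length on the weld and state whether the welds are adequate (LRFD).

f_max ≈ 1970 N/mm; NOT adequate

E43XX → F_EXX = 430 MPa.
Total weld length L_w = 350 mm. Treat welds as unit-width lines.
Polar moment about centroid: J = 2[d³/12 + d(b/2)²] = 2[175³/12 + 175×52.5²] = 1858000 mm³.
Direct shear f_v = P/L_w = 112×10³ / 350 = 320 N/mm (vertical).
Torsion M = P·e = 112×10³ × 290 = 32480000 N·mm.
Critical point at (x, y) = (52.5, 87.5) from centroid. f_tx = M·y/J = 1530 N/mm; f_ty = M·x/J = 917.8 N/mm.
Resultant f_max = √[f_tx² + (f_v + f_ty)²] = √[1530² + (320 + 917.8)²] = 1968 N/mm.
Capacity per unit length: φr_n = 0.75 × 0.6 × 430 × (0.707 × 12) = 1642 N/mm.
1968 > 1642 → NOT adequate.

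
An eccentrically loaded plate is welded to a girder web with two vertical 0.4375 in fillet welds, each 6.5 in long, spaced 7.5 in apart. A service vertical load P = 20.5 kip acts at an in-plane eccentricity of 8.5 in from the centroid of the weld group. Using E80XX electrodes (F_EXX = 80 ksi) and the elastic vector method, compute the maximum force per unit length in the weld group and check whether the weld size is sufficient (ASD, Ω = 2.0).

Total weld length L_w = 13 in. Treat welds as unit-width lines.
Polar moment about centroid: J = 2[d³/12 + d(b/2)²] = 2[6.5³/12 + 6.5×3.75²] = 228.6 in³.
Direct shear f_v = P/L_w = 20.5 / 13 = 1.577 kip/in (vertical).
Torsion M = P·e = 20.5 × 8.5 = 174.25 kip·in.
Critical point at (x, y) = (3.75, 3.25) from centroid. f_tx = M·y/J = 2.477 kip/in; f_ty = M·x/J = 2.859 kip/in.
Resultant f_max = √[f_tx² + (f_v + f_ty)²] = √[2.477² + (1.577 + 2.859)²] = 5.081 kip/in.
Capacity per unit length: r_n/Ω = (1/2.0) × 0.6 × 80 × (0.707 × 0.4375) = 7.423 kip/in.
5.081 ≤ 7.423 → adequate.

f_max ≈ 5.08 kip/in; adequate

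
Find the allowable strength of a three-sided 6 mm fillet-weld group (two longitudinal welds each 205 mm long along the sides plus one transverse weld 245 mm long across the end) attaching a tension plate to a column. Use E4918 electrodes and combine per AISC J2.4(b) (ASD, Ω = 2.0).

E49XX → F_EXX = 490 MPa.
t_e = 0.707 × 6 = 4.242 mm.
R_nwl = 0.6 × 490 × 4.242 × 410 × 10⁻³ = 511.3 kN (longitudinal, 2 welds).
R_nwt = 0.6 × 490 × 4.242 × 245 × 10⁻³ = 305.6 kN (transverse, base value).
(i) R_nwl + R_nwt = 816.9 kN; (ii) 0.85 R_nwl + 1.5 R_nwt = 893 kN.
R_n = max = 893 kN [governs: (ii)]; R_n/Ω = 446.5 kN.

R_n/Ω ≈ 446 kN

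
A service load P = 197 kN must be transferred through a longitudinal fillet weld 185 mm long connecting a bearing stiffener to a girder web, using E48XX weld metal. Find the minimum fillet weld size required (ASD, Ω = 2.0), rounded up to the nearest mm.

E48XX → F_EXX = 480 MPa.
Total weld length L = 185 mm.
Required throat t_e = P × Ω / (0.6 F_EXX × L) = 197 × 2.0 / (0.6 × 480 × 185 × 10⁻³) = 7.395 mm.
Required leg w = t_e / 0.707 = 10.46 mm → use 11 mm.

w = 11 mm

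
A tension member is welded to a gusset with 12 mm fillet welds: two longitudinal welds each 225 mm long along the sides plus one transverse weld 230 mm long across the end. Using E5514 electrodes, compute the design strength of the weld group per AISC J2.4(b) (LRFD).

E55XX → F_EXX = 550 MPa.
t_e = 0.707 × 12 = 8.484 mm.
R_nwl = 0.6 × 550 × 8.484 × 450 × 10⁻³ = 1260 kN (longitudinal, 2 welds).
R_nwt = 0.6 × 550 × 8.484 × 230 × 10⁻³ = 643.9 kN (transverse, base value).
(i) R_nwl + R_nwt = 1904 kN; (ii) 0.85 R_nwl + 1.5 R_nwt = 2037 kN.
R_n = max = 2037 kN [governs: (ii)]; φR_n = 1528 kN.

φR_n ≈ 1530 kN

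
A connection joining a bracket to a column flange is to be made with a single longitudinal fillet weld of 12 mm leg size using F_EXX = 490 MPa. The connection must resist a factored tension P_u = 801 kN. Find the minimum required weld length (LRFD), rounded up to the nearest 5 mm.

Throat t_e = 0.707 × 12 = 8.484 mm.
φr_n = 0.75 × 0.6 × 490 × 8.484 × 10⁻³ = 1.871 kN/mm.
L_req = P_u / φr_n = 801 / 1.871 = 428.2 mm total.
Round up → use L = 430 mm.

L = 430 mm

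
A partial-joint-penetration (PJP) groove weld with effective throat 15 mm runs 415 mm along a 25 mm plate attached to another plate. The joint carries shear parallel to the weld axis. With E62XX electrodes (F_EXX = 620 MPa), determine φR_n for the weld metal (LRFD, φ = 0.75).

Effective throat (given) t_e = 15 mm.
A_we = 15 × 415 = 6225 mm².
F_nw = 0.6 F_EXX = 372 MPa.
φR_n = 0.75 × 372 × 6225 × 10⁻³ = 1737 kN.

φR_n ≈ 1740 kN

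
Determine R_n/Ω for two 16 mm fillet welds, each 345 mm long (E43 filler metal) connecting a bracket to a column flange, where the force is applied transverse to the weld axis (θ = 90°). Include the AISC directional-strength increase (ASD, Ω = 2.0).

E43XX → F_EXX = 430 MPa.
t_e = 0.707 × 16 = 11.31 mm; A_we = 11.31 × 690 = 7805 mm².
Directional factor: 1.0 + 0.5 sin^1.5(90°) = 1.5.
F_nw = 0.6 × 430 × 1.5 = 387 MPa.
R_n/Ω = (387 × 7805) / 2.0 × 10⁻³ = 1510 kN.

R_n/Ω ≈ 1510 kN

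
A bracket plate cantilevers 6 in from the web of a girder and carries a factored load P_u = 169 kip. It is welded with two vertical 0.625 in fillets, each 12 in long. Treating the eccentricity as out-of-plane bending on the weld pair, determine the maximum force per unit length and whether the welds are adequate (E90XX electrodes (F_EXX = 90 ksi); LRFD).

f_max ≈ 22.3 kip/in; NOT adequate

L_w = 2 × 12 = 24 in; section modulus (unit throat) S = 2 × L²/6 = 48 in².
Direct shear f_v = P/L_w = 169/24 = 7.042 kip/in.
Moment M = P × e = 169 × 6 = 1014 kip·in; bending f_b = M/S = 21.12 kip/in.
f_max = √(f_v² + f_b²) = √(7.042² + 21.12²) = 22.27 kip/in.
φr_n = 0.75 × 0.6 × 90 × (0.707 × 0.625) = 17.9 kip/in → NOT adequate.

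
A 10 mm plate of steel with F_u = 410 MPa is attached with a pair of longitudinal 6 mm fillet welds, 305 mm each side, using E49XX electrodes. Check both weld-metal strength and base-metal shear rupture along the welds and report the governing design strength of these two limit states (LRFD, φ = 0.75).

φR_n ≈ 571 kN (weld metal governs)

E49XX → F_EXX = 490 MPa.
t_e = 0.707 × 6 = 4.242 mm; L = 610 mm.
Weld metal: φR_n = 0.75 × 0.6 × 490 × 4.242 × 610 × 10⁻³ = 570.6 kN.
Base metal (shear rupture): φR_n = 0.75 × 0.6 × 410 × 10 × 610 × 10⁻³ = 1125 kN.
Governing: weld metal.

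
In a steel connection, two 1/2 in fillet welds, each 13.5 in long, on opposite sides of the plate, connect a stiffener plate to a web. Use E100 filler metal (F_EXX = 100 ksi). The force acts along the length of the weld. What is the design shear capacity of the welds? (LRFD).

φR_n ≈ 430 kips

Effective throat t_e = 0.707 × 0.5 = 0.3535 in.
Total length L = 27 in; A_we = 0.3535 × 27 = 9.544 in².
F_nw = 0.6 F_EXX = 0.6 × 100 = 60 ksi.
φR_n = 0.75 × 60 × 9.544 = 429.5 kips.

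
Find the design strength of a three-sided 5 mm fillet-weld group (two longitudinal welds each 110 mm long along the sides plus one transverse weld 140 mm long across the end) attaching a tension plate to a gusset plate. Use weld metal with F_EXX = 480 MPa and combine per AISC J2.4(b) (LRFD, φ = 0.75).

t_e = 0.707 × 5 = 3.535 mm.
R_nwl = 0.6 × 480 × 3.535 × 220 × 10⁻³ = 224 kN (longitudinal, 2 welds).
R_nwt = 0.6 × 480 × 3.535 × 140 × 10⁻³ = 142.5 kN (transverse, base value).
(i) R_nwl + R_nwt = 366.5 kN; (ii) 0.85 R_nwl + 1.5 R_nwt = 404.2 kN.
R_n = max = 404.2 kN [governs: (ii)]; φR_n = 303.1 kN.

φR_n ≈ 303 kN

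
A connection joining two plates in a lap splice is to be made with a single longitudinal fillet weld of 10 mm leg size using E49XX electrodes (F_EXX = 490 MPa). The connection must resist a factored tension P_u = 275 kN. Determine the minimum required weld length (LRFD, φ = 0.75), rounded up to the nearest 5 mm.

L = 180 mm

Throat t_e = 0.707 × 10 = 7.07 mm.
φr_n = 0.75 × 0.6 × 490 × 7.07 × 10⁻³ = 1.559 kN/mm.
L_req = P_u / φr_n = 275 / 1.559 = 176.4 mm total.
Round up → use L = 180 mm.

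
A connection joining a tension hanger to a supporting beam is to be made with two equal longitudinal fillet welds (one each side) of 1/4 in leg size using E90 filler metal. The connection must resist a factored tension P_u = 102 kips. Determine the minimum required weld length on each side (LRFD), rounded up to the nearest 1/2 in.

L = 7.5 in on each side

E90XX → F_EXX = 90 ksi.
Throat t_e = 0.707 × 0.25 = 0.1767 in.
φr_n = 0.75 × 0.6 × 90 × 0.1767 = 7.158 kips/in.
L_req = P_u / φr_n = 102 / 7.158 = 14.25 in total.
Per side: 14.25 / 2 = 7.125 in.
Round up → use L = 7.5 in on each side.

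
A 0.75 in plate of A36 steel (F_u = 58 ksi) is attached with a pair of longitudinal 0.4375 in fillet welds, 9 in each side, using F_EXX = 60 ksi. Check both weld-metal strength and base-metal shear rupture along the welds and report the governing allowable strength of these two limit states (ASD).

t_e = 0.707 × 0.4375 = 0.3093 in; L = 18 in.
Weld metal: R_n/Ω = (1/2.0) × 0.6 × 60 × 0.3093 × 18 = 100.2 kip.
Base metal (shear rupture): R_n/Ω = (1/2.0) × 0.6 × 58 × 0.75 × 18 = 234.9 kip.
Governing: weld metal.

R_n/Ω ≈ 100 kip (weld metal governs)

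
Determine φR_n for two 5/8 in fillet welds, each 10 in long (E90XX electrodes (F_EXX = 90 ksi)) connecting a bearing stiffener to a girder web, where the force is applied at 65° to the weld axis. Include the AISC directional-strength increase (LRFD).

t_e = 0.707 × 0.625 = 0.4419 in; A_we = 0.4419 × 20 = 8.837 in².
Directional factor: 1.0 + 0.5 sin^1.5(65°) = 1.431.
F_nw = 0.6 × 90 × 1.431 = 77.3 ksi.
φR_n = 0.75 × 77.3 × 8.837 = 512.3 kip.

φR_n ≈ 512 kip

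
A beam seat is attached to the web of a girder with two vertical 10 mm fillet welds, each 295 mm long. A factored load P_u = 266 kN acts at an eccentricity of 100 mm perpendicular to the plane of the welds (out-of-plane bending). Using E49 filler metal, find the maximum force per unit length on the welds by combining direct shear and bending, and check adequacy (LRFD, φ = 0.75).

E49XX → F_EXX = 490 MPa.
L_w = 2 × 295 = 590 mm; section modulus (unit throat) S = 2 × L²/6 = 29010 mm².
Direct shear f_v = P/L_w = 266×10³/590 = 450.8 N/mm.
Moment M = P × e = 266×10³ × 100 = 26600000 N·mm; bending f_b = M/S = 917 N/mm.
f_max = √(f_v² + f_b²) = √(450.8² + 917²) = 1022 N/mm.
φr_n = 0.75 × 0.6 × 490 × (0.707 × 10) = 1559 N/mm → adequate.

f_max ≈ 1020 N/mm; adequate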